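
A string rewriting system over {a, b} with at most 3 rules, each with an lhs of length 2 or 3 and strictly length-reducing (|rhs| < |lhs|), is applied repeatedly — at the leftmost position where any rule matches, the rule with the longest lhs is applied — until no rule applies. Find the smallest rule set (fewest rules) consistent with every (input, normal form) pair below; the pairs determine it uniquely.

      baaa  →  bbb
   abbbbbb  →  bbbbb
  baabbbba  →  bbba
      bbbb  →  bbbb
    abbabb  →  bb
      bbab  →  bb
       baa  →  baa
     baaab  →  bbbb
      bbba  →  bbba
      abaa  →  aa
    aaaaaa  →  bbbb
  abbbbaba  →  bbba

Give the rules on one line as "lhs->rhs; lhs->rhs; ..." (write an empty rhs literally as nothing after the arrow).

  | baaa => bbb
  | abbbbbb => bbbbb
  | baabbbba => babbba => bbba
  | bbbb

aaa->bb; ab->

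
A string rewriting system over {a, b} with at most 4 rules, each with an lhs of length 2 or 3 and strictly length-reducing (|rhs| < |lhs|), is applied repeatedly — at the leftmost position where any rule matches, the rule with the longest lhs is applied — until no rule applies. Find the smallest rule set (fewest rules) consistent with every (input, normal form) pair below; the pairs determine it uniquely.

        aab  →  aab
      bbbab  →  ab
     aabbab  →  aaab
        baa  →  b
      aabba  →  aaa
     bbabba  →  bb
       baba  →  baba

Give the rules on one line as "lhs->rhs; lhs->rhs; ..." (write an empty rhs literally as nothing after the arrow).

  | aab
  | bbbab => ab
  | aabbab => aaab
  | baa => b

abb->a; baa->b; bbb->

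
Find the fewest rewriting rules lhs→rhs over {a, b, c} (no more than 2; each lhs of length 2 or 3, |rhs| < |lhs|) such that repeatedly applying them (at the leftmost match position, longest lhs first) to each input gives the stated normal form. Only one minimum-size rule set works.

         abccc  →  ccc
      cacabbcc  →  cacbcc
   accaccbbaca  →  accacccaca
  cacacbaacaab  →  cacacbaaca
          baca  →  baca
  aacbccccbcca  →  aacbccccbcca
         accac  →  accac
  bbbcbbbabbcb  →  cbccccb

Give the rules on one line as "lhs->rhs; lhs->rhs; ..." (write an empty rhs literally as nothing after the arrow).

ab->; bb->c

  | abccc => ccc
  | cacabbcc => cacbcc
  | accaccbbaca => accacccaca
  | cacacbaacaab => cacacbaaca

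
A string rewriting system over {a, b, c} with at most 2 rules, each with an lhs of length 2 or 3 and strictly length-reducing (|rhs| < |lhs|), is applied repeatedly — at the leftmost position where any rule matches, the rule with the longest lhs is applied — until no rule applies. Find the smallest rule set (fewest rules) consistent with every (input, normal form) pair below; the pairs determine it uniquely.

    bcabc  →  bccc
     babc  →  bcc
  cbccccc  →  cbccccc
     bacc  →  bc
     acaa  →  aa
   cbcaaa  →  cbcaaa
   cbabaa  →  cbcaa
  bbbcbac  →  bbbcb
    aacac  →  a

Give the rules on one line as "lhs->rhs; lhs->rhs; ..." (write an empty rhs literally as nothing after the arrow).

  | bcabc => bccc
  | babc => bcc
  | cbccccc
  | bacc => bc

ab->c; ac->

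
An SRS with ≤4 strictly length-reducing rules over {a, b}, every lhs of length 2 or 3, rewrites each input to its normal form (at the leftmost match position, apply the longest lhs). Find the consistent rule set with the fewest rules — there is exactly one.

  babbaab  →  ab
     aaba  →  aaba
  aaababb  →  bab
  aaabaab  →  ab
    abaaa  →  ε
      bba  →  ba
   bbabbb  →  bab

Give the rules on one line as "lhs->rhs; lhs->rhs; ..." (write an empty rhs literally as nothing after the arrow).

  | babbaab => babaab => baab => ab
  | aaba
  | aaababb => babb => bab
  | aaabaab => baab => ab

aaa->; baa->a; bb->b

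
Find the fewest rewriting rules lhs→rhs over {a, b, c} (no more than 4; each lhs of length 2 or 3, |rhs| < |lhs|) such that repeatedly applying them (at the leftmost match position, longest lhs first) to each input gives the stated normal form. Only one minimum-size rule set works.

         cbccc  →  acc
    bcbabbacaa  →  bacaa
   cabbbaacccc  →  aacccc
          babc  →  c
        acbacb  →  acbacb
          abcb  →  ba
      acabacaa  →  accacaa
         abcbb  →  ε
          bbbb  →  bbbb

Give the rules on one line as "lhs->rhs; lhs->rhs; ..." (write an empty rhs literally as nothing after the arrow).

  | cbccc => acc
  | bcbabbacaa => babbacaa => bcbacaa => bacaa
  | cabbbaacccc => ccbbaacccc => babaacccc => bcaacccc => aacccc
  | babc => bcc => c

ab->c; bc->; cbc->a; ccb->ba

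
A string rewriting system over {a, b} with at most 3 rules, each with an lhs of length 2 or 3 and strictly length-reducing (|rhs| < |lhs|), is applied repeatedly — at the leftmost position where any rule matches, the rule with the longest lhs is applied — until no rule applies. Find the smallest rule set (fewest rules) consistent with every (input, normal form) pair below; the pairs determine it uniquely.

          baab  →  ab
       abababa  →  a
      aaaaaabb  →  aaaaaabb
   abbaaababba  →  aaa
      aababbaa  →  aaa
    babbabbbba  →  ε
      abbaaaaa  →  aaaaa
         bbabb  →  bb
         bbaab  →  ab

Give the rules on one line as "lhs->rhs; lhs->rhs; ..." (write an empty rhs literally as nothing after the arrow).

  | baab => ab
  | abababa => ababa => aba => a
  | aaaaaabb
  | abbaaababba => abaaababba => aaababba => aaabba => aaaba => aaa

ba->; bba->ba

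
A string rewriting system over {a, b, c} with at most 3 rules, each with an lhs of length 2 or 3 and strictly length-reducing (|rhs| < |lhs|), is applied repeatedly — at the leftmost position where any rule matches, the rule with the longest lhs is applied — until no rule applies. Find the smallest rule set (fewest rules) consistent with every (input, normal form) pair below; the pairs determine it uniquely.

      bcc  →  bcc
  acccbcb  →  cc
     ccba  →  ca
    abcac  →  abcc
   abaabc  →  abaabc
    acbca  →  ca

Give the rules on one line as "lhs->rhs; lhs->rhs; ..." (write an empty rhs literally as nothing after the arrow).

ac->c; cb->

  | bcc
  | acccbcb => cccbcb => cccb => cc
  | ccba => ca
  | abcac => abcc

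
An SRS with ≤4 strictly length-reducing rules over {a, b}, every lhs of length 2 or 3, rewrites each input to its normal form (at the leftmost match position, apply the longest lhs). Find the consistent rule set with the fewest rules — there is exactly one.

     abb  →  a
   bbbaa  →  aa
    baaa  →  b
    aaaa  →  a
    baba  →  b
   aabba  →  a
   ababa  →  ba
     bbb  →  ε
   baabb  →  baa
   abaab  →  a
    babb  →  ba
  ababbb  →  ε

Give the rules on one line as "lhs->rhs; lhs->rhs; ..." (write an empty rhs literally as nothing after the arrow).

  | abb => ab => a
  | bbbaa => aa
  | baaa => b
  | aaaa => a

aaa->; ab->a; aba->; bbb->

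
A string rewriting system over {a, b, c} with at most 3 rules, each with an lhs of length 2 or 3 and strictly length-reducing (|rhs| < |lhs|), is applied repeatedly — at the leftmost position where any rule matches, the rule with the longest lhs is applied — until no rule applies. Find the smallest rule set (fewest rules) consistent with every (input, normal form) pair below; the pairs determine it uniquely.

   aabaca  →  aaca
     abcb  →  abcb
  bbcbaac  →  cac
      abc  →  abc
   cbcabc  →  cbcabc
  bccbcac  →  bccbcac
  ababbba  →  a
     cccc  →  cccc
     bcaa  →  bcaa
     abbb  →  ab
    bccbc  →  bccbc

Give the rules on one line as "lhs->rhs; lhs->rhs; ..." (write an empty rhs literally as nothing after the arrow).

  | aabaca => aaca
  | abcb
  | bbcbaac => cbaac => cac
  | abc

ba->; bb->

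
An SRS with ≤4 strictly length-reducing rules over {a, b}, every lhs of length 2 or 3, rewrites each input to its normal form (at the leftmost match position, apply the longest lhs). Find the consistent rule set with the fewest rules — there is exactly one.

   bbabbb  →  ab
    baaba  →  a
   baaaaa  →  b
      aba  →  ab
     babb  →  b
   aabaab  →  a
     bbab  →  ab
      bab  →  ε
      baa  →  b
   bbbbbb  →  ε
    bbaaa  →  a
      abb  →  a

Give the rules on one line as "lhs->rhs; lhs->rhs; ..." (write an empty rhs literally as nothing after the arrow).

aa->a; ba->b; bb->

  | bbabbb => abbb => ab
  | baaba => baba => bba => a
  | baaaaa => baaaa => baaa => baa => ba => b
  | aba => ab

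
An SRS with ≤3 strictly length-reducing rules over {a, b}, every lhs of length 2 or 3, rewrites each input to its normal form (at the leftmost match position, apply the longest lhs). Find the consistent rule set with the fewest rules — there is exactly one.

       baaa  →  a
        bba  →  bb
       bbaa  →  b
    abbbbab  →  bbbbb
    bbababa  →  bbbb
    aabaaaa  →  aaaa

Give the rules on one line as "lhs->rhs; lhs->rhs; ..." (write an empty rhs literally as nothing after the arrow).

  | baaa => a
  | bba => bb
  | bbaa => b
  | abbbbab => bbbbab => bbbbb

abb->bb; ba->b; baa->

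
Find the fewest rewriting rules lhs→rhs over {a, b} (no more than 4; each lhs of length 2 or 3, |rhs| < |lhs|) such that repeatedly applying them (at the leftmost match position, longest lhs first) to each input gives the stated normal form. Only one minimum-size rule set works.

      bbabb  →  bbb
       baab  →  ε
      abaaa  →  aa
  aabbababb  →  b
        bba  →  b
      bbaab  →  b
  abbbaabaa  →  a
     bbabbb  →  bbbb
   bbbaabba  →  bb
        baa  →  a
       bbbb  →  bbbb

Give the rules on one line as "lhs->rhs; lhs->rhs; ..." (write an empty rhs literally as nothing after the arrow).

aaa->aa; ab->; ba->

  | bbabb => bbb
  | baab => ab => ε
  | abaaa => aaa => aa
  | aabbababb => abababb => ababb => abb => b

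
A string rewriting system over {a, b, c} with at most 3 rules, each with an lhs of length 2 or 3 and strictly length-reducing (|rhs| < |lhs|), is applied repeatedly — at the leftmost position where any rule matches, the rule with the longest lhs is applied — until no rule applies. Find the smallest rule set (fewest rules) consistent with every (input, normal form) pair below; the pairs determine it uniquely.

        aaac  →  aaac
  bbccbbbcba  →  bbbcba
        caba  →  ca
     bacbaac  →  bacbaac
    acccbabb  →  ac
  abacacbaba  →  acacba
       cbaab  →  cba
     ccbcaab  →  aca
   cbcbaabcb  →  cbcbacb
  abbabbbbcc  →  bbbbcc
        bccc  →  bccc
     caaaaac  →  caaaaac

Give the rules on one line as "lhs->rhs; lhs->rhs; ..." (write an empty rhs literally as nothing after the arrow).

ab->; ccb->a

  | aaac
  | bbccbbbcba => bbabbcba => bbbcba
  | caba => ca
  | bacbaac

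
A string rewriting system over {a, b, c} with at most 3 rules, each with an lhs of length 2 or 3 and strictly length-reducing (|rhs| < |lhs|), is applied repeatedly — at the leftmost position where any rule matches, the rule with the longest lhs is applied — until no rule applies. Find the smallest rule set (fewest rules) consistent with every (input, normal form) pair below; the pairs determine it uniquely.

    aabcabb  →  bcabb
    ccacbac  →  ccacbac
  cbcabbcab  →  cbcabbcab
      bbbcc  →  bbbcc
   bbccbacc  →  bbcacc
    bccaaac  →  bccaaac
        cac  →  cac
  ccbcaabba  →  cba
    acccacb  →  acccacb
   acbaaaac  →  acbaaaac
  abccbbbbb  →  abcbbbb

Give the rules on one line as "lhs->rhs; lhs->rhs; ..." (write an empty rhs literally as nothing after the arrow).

  | aabcabb => bcabb
  | ccacbac
  | cbcabbcab
  | bbbcc

aab->b; ccb->c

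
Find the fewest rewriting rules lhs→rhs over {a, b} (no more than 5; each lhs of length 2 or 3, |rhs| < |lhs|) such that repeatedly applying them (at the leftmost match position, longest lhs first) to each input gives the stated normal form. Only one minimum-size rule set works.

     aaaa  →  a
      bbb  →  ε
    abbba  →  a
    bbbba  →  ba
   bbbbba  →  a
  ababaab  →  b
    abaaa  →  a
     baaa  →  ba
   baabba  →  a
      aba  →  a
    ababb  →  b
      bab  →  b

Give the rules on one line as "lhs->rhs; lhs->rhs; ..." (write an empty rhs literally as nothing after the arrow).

  | aaaa => aaa => aa => a
  | bbb => ab => ε
  | abbba => bba => aa => a
  | bbbba => abba => ba

aa->a; aab->b; ab->; bb->a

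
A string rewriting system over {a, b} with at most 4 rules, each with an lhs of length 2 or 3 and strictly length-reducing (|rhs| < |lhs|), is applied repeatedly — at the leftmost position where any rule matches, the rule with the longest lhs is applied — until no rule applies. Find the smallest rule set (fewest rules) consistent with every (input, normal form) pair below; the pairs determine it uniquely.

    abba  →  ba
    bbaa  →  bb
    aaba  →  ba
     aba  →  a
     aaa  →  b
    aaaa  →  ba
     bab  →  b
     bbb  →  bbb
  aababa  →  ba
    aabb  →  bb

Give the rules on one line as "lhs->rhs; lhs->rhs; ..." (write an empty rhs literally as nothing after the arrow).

  | abba => ba
  | bbaa => bb
  | aaba => ba
  | aba => a

aa->; aaa->b; ab->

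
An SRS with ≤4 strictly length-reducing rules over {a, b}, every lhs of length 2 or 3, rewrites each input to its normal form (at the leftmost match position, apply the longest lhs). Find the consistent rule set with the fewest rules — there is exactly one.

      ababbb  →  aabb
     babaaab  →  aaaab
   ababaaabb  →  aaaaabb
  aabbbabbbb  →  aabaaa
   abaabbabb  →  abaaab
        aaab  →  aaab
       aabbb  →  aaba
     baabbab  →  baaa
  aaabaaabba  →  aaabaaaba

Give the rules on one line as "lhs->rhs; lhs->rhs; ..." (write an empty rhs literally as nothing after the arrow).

  | ababbb => aabb
  | babaaab => aaaab
  | ababaaabb => aaaaabb
  | aabbbabbbb => aabaabbbb => aabaabab => aabaaa

bab->a; bba->ba; bbb->ba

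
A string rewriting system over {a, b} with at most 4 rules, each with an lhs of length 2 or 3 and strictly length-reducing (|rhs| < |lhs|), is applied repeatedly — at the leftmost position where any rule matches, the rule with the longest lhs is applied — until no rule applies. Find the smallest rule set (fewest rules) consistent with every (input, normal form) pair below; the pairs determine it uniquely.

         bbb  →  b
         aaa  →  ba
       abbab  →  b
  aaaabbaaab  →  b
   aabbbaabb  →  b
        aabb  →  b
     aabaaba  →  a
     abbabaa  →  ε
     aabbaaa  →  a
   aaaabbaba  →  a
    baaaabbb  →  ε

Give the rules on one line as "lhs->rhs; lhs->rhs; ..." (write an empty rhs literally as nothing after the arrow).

aa->b; ab->; bb->

  | bbb => b
  | aaa => ba
  | abbab => bab => b
  | aaaabbaaab => baabbaaab => bbbbaaab => bbaaab => aaab => bab => b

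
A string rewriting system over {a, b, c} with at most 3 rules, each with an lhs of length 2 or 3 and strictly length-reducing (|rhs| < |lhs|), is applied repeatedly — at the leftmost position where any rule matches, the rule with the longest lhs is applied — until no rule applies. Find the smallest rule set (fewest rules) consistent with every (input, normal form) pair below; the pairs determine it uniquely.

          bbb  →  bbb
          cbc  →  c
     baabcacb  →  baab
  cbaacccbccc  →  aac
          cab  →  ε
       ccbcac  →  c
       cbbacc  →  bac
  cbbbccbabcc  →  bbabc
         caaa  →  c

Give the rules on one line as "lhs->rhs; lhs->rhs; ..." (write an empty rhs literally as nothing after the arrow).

ca->c; cb->; cc->c

  | bbb
  | cbc => c
  | baabcacb => baabccb => baabcb => baab
  | cbaacccbccc => aacccbccc => aaccbccc => aacbccc => aaccc => aacc => aac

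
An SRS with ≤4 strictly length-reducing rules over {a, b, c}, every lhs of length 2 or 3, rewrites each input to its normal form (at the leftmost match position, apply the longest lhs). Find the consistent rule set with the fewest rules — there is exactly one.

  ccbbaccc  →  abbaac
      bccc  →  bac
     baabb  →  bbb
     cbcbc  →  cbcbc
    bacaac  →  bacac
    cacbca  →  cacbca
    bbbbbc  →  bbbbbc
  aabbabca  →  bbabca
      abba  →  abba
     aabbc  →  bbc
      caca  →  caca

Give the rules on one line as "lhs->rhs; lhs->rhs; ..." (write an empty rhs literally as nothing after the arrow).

  | ccbbaccc => abbaccc => abbaac
  | bccc => bac
  | baabb => bbb
  | cbcbc

aab->b; caa->ca; cc->a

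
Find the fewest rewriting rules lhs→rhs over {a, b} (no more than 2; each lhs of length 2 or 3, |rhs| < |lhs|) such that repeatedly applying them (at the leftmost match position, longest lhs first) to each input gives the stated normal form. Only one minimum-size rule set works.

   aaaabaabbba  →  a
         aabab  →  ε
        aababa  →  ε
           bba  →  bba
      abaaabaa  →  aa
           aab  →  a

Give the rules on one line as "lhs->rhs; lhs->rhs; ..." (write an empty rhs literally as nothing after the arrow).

ab->; aba->

  | aaaabaabbba => aaaabbba => aaabba => aaba => a
  | aabab => ab => ε
  | aababa => aba => ε
  | bba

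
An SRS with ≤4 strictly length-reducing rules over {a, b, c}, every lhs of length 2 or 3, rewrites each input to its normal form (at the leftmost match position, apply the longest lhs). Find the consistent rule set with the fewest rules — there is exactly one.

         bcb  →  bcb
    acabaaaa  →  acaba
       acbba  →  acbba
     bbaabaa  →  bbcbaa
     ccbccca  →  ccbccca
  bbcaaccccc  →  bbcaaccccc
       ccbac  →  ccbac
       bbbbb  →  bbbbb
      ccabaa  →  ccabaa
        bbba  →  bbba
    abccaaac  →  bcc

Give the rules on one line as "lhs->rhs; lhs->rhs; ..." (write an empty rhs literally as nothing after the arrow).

  | bcb
  | acabaaaa => acaba
  | acbba
  | bbaabaa => bbcbaa

aaa->; aab->cb; abc->b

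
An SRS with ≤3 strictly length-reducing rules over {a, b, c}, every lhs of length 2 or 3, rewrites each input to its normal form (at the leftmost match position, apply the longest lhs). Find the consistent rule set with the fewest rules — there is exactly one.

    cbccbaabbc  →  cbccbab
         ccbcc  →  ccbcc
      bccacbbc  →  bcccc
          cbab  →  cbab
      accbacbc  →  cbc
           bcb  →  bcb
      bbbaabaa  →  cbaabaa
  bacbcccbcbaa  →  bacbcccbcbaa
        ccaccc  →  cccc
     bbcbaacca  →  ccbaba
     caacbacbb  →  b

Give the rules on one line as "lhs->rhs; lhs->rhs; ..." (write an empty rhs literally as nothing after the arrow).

  | cbccbaabbc => cbccbaacc => cbccbab
  | ccbcc
  | bccacbbc => bccbbc => bcccc
  | cbab

acc->b; bb->c; ca->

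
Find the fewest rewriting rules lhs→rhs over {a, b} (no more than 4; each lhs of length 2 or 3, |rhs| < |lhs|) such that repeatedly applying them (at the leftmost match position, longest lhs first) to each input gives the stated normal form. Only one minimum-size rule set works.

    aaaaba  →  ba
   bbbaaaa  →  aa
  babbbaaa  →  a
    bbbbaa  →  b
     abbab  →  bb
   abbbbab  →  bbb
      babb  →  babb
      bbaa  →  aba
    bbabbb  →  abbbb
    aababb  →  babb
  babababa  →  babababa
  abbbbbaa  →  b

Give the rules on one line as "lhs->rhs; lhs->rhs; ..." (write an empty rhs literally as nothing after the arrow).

  | aaaaba => aaba => ba
  | bbbaaaa => babaaa => baaa => aa
  | babbbaaa => bababaa => babaa => baa => a
  | bbbbaa => bbaba => abba => aab => b

aab->b; baa->a; bba->ab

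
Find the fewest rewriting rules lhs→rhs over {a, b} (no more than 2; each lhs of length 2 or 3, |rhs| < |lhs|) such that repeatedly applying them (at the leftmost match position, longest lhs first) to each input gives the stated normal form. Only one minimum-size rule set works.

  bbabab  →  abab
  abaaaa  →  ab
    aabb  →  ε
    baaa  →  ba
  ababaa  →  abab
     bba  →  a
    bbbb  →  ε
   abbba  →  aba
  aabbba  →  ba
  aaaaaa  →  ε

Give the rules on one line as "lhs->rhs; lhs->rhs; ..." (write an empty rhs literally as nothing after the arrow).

aa->; bb->

  | bbabab => abab
  | abaaaa => abaa => ab
  | aabb => bb => ε
  | baaa => ba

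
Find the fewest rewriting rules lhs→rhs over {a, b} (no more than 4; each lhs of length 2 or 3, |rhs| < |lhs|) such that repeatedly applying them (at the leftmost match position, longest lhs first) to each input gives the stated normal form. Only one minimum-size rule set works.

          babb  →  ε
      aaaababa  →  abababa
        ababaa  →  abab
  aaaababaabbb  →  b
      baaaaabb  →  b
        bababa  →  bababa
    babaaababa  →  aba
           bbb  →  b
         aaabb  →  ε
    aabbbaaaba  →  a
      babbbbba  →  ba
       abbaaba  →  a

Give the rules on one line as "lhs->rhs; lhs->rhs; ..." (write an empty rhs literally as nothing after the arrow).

  | babb => bb => ε
  | aaaababa => abababa
  | ababaa => abab
  | aaaababaabbb => abababaabbb => abababbbb => ababbbb => abbbb => bbb => b

aa->; aaa->ab; abb->b; bb->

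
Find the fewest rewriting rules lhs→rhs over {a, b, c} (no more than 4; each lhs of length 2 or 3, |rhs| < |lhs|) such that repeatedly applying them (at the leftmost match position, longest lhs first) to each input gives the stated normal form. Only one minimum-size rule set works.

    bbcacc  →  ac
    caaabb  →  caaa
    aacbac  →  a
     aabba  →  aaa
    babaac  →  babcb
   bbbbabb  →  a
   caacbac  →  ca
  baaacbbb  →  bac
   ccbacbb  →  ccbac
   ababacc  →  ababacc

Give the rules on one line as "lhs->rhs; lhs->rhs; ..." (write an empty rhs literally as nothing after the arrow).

aac->cb; bb->; cac->a

  | bbcacc => cacc => ac
  | caaabb => caaa
  | aacbac => cbbac => cac => a
  | aabba => aaa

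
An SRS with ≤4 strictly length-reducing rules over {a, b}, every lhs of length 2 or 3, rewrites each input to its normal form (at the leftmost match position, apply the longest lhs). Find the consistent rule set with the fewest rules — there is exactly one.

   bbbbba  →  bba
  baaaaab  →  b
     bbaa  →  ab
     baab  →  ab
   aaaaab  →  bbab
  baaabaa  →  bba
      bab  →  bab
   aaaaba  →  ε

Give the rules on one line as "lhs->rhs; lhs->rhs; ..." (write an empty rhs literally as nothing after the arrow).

  | bbbbba => abbba => aaba => bba
  | baaaaab => bbaaab => bbbab => abab => b
  | bbaa => bbb => ab
  | baab => bbb => ab

aa->b; aba->; bbb->ab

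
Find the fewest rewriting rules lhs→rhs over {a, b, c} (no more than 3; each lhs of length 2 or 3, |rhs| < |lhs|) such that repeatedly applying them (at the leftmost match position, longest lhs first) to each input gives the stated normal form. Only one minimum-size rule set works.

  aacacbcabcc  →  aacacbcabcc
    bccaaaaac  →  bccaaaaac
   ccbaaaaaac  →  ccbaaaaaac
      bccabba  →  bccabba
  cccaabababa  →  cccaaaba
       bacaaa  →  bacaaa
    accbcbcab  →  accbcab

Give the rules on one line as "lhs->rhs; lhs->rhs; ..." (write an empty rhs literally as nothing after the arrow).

bab->; bcb->b

  | aacacbcabcc
  | bccaaaaac
  | ccbaaaaaac
  | bccabba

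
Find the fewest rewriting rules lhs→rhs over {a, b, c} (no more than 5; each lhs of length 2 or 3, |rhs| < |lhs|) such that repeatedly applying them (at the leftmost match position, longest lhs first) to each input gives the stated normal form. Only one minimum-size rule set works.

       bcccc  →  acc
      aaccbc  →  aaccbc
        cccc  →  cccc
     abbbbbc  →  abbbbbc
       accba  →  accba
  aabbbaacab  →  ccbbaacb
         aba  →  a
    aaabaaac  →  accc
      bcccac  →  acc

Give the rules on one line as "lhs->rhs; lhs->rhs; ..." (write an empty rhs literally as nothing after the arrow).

aab->cc; aba->a; bcc->a; ca->c

  | bcccc => acc
  | aaccbc
  | cccc
  | abbbbbc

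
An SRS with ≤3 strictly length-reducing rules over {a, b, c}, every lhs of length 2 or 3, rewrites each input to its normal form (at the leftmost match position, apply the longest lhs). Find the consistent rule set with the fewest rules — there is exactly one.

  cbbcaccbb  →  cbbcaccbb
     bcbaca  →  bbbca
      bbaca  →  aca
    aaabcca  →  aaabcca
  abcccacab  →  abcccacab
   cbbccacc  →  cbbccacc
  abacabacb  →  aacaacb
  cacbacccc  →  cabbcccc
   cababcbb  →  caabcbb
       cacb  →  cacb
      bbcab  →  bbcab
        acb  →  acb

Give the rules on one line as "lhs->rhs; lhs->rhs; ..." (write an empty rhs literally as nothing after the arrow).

  | cbbcaccbb
  | bcbaca => bbbca
  | bbaca => baca => aca
  | aaabcca

ba->a; cba->bb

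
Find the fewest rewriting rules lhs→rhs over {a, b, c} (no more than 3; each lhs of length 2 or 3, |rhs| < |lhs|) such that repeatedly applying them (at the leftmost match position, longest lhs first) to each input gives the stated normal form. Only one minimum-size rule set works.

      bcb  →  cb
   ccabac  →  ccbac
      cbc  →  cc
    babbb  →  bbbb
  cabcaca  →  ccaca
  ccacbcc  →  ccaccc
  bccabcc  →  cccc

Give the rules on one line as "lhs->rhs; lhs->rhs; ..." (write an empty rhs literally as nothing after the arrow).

  | bcb => cb
  | ccabac => ccbac
  | cbc => cc
  | babbb => bbbb

ab->b; bc->c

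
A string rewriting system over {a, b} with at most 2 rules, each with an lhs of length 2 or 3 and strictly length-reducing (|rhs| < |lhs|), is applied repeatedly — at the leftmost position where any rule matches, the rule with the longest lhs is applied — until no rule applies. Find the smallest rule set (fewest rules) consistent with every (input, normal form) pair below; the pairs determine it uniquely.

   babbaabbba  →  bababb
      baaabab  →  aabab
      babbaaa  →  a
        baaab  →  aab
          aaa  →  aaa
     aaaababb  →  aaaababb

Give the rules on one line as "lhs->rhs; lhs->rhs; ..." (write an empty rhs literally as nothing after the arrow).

baa->a; bba->b

  | babbaabbba => bababbba => bababb
  | baaabab => aabab
  | babbaaa => babaa => baa => a
  | baaab => aab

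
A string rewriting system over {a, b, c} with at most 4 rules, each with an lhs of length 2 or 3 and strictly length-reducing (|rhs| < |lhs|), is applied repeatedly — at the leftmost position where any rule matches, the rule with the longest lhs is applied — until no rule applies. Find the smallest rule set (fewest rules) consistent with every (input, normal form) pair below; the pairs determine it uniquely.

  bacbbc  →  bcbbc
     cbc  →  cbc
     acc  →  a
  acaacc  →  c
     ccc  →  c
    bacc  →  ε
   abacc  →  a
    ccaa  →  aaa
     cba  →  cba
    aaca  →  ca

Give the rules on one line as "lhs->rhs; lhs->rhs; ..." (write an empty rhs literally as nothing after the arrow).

ac->c; bcc->; cc->a

  | bacbbc => bcbbc
  | cbc
  | acc => cc => a
  | acaacc => caacc => cacc => ccc => ac => c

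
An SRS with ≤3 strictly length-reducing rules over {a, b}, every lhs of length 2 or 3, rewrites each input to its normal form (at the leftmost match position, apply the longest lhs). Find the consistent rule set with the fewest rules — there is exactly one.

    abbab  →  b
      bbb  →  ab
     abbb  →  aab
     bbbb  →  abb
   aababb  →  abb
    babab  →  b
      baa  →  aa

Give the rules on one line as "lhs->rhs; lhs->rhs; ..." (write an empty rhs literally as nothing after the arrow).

  | abbab => abab => b
  | bbb => ab
  | abbb => aab
  | bbbb => abb

aba->; ba->a; bbb->ab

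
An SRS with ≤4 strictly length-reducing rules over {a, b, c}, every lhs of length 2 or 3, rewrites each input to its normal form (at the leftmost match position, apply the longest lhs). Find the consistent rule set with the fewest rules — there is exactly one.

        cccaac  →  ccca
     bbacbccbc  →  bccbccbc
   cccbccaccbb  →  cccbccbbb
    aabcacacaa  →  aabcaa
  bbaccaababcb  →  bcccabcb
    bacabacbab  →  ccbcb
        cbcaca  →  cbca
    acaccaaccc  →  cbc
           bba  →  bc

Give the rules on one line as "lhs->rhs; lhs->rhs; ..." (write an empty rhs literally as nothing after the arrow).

  | cccaac => ccca
  | bbacbccbc => bccbccbc
  | cccbccaccbb => cccbccbbb
  | aabcacacaa => aabcacaa => aabcaa

ac->; acc->b; ba->c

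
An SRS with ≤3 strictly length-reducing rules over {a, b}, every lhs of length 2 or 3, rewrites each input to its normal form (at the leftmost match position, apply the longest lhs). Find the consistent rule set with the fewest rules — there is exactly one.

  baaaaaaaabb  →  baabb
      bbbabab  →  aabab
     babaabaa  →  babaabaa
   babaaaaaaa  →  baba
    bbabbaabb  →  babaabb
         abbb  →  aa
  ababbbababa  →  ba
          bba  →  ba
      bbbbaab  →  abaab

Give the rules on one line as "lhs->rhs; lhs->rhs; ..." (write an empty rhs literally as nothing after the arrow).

aaa->b; bba->ba; bbb->a

  | baaaaaaaabb => bbaaaaabb => baaaaabb => bbaabb => baabb
  | bbbabab => aabab
  | babaabaa
  | babaaaaaaa => babbaaaa => babaaaa => babba => baba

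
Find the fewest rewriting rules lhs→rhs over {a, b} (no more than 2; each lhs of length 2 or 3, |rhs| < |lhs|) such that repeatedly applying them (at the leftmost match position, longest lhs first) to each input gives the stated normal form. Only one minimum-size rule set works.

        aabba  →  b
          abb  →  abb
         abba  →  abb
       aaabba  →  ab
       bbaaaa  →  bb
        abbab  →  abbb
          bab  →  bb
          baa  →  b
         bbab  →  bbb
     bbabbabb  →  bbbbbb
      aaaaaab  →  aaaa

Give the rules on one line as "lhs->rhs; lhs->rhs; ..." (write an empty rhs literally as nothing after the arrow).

aab->; ba->b

  | aabba => ba => b
  | abb
  | abba => abb
  | aaabba => aba => ab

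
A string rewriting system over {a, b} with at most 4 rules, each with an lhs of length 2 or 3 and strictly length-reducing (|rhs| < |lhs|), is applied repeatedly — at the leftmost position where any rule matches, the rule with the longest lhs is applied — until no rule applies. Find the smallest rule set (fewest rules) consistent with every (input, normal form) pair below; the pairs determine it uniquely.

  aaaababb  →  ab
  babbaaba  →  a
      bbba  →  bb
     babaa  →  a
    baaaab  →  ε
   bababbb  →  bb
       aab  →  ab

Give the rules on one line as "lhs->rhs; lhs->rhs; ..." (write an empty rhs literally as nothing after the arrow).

  | aaaababb => aaababb => aababb => ababb => ab
  | babbaaba => baaba => baba => a
  | bbba => bb
  | babaa => aa => a

aa->a; abb->b; bab->; bba->b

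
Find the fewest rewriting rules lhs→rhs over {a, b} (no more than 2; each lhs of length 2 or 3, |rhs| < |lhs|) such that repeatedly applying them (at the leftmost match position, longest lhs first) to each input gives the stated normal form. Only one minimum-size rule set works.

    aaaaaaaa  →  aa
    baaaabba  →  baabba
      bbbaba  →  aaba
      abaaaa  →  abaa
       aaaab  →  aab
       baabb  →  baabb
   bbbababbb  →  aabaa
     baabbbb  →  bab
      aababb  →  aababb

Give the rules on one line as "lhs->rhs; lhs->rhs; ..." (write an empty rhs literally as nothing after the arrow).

  | aaaaaaaa => aaaaaa => aaaa => aa
  | baaaabba => baabba
  | bbbaba => aaba
  | abaaaa => abaa

aaa->a; bbb->a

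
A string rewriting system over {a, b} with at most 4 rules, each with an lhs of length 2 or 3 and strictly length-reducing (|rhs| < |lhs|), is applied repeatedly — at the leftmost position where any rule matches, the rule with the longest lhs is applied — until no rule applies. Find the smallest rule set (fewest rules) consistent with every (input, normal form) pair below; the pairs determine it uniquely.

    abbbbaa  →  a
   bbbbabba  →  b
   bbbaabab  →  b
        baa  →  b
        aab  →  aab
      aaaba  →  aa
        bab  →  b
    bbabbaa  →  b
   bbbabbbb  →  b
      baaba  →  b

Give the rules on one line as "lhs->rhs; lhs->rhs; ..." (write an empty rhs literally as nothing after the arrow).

  | abbbbaa => abbbaa => abbaa => abaa => a
  | bbbbabba => bbbabba => bbabba => babba => bbba => bba => ba => b
  | bbbaabab => bbaabab => baabab => babab => bbab => bab => bb => b
  | baa => ba => b

aba->; ba->b; bb->b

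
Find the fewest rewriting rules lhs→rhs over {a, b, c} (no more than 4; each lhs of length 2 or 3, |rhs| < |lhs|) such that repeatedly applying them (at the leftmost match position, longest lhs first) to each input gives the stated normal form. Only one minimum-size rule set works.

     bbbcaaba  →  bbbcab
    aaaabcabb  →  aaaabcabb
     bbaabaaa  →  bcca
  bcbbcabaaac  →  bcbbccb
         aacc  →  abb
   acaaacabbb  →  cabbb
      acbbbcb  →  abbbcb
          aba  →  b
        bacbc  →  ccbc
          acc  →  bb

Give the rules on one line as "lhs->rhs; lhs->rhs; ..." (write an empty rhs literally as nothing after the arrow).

ac->b; acb->ab; acc->bb; ba->c

  | bbbcaaba => bbbcaac => bbbcab
  | aaaabcabb
  | bbaabaaa => bcabaaa => bcacaa => bcbaa => bcca
  | bcbbcabaaac => bcbbcacaac => bcbbcbaac => bcbbccac => bcbbccb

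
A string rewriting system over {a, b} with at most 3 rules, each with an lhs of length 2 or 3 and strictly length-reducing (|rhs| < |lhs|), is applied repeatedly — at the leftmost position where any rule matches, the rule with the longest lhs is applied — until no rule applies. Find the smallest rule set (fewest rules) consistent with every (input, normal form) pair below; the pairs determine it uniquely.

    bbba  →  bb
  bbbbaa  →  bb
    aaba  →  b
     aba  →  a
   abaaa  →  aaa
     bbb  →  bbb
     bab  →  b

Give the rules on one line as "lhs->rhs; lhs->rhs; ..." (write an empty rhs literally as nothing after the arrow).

aab->bb; ba->

  | bbba => bb
  | bbbbaa => bbba => bb
  | aaba => bba => b
  | aba => a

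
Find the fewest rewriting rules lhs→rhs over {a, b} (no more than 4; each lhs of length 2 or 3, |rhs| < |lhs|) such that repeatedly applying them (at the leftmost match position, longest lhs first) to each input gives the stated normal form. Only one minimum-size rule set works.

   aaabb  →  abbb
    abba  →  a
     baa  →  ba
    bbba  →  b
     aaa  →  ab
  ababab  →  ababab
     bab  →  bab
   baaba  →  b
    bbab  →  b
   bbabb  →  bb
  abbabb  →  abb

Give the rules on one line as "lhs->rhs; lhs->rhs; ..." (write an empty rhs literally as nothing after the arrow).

aa->a; aaa->ab; aab->bb; bba->

  | aaabb => abbb
  | abba => a
  | baa => ba
  | bbba => b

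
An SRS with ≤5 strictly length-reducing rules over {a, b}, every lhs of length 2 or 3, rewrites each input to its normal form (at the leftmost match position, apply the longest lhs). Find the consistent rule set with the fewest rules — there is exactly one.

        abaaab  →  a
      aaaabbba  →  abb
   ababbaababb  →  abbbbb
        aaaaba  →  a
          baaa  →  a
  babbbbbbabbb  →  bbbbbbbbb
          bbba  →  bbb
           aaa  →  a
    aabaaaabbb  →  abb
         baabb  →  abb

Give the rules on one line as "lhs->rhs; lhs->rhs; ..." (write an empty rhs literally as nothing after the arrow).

  | abaaab => aaab => aab => a
  | aaaabbba => aaabbba => aabbba => abba => abb
  | ababbaababb => abbaababb => abbababb => abbbabb => abbbbb
  | aaaaba => aaaba => aaba => aa => a

aa->a; aab->a; ba->; bba->bb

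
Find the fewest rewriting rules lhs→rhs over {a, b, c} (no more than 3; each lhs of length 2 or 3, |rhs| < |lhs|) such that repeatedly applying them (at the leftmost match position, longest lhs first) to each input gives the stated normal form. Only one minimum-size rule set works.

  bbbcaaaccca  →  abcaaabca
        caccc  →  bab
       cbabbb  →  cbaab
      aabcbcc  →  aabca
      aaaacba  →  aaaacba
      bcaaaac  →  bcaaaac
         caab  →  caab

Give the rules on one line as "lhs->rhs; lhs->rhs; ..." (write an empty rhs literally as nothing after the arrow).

  | bbbcaaaccca => abcaaaccca => abcaaabca
  | caccc => bacc => bab
  | cbabbb => cbaab
  | aabcbcc => aabcbb => aabca

bb->a; cac->ba; cc->b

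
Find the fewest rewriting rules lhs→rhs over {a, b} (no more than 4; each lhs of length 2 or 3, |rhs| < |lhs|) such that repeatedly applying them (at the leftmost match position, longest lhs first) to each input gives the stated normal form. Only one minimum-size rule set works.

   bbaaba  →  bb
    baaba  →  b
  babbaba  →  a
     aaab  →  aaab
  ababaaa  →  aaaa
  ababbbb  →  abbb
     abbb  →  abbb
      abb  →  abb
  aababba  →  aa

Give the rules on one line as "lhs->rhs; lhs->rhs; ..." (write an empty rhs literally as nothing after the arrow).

  | bbaaba => bbba => bb
  | baaba => bba => b
  | babbaba => baba => a
  | aaab

ba->; baa->b; bab->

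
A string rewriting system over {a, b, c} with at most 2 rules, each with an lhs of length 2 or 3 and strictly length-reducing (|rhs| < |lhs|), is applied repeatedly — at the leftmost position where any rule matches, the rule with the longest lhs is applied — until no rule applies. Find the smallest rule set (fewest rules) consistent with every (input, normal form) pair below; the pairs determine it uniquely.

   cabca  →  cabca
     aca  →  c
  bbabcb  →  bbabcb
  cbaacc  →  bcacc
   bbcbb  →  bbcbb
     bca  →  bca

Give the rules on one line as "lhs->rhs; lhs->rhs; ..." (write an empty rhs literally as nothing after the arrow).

aca->c; cba->bc

  | cabca
  | aca => c
  | bbabcb
  | cbaacc => bcacc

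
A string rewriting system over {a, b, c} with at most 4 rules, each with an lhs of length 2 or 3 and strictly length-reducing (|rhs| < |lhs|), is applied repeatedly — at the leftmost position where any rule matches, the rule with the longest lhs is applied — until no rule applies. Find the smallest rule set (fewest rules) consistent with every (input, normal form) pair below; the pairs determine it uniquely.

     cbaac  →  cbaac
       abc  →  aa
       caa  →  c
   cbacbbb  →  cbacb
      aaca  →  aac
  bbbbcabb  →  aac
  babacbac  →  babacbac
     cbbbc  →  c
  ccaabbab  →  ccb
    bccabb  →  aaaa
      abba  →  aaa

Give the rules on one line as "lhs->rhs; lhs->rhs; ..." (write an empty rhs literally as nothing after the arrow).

  | cbaac
  | abc => aa
  | caa => ca => c
  | cbacbbb => cbacab => cbacb

bb->a; bc->a; bcc->aa; ca->c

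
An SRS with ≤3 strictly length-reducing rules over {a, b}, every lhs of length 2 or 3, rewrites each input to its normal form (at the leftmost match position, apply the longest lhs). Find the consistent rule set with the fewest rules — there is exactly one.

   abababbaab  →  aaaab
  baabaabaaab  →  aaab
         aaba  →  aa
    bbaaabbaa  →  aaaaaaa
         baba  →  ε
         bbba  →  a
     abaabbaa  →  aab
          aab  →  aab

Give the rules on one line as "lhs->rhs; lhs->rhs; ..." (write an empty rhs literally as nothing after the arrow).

ba->; baa->b; bb->a

  | abababbaab => ababbaab => abbaab => aaaab
  | baabaabaaab => bbaabaaab => aaabaaab => aaabab => aaab
  | aaba => aa
  | bbaaabbaa => aaaabbaa => aaaaaaa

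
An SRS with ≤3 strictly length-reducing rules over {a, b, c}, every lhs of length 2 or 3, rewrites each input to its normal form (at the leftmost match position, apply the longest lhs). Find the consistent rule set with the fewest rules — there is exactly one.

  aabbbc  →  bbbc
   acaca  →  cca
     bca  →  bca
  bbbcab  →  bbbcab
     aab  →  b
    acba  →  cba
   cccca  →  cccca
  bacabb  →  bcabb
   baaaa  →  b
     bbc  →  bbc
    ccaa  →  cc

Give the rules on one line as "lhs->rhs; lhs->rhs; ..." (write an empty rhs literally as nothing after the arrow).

aa->; ac->c

  | aabbbc => bbbc
  | acaca => caca => cca
  | bca
  | bbbcab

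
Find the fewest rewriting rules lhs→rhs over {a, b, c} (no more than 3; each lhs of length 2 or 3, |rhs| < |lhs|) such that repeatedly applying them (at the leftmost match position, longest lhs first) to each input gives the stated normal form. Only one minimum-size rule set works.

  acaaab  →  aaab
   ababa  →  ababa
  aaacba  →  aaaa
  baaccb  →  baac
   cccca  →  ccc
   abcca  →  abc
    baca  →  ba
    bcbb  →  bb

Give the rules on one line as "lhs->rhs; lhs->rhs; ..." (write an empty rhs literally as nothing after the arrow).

  | acaaab => aaab
  | ababa
  | aaacba => aaaa
  | baaccb => baac

ca->; cb->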